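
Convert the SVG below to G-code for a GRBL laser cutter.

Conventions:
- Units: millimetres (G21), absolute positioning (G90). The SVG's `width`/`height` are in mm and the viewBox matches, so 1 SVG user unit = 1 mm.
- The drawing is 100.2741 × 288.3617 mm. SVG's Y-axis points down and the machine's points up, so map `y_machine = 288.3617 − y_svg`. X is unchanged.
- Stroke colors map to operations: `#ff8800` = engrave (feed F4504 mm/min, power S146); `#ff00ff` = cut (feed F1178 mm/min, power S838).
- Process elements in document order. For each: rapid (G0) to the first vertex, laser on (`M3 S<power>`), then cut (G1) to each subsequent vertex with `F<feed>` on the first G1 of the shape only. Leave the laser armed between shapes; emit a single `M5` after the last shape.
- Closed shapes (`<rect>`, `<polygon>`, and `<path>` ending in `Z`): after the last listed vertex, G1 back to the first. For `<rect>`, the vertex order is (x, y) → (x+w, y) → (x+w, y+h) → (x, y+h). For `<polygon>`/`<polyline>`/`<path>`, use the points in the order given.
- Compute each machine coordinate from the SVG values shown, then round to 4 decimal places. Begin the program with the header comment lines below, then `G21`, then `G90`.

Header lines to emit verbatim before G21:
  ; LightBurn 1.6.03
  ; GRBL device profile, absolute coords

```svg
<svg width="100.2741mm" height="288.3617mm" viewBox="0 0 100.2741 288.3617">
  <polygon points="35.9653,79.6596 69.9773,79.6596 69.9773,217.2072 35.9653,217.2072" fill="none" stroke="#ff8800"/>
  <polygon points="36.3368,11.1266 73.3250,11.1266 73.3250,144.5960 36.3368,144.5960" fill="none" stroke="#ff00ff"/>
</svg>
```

1 u = 1 mm; y_m = 288.3617 − y.

[1] `<polygon>` rectangle, #ff8800→engrave S146 F4504: (35.9653,208.7021) → (69.9773,208.7021) → (69.9773,71.1545) → (35.9653,71.1545) → (35.9653,208.7021) (closed)

[2] `<polygon>` rectangle, #ff00ff→cut S838 F1178: (36.3368,277.2351) → (73.3250,277.2351) → (73.3250,143.7657) → (36.3368,143.7657) → (36.3368,277.2351) (closed)

; LightBurn 1.6.03
; GRBL device profile, absolute coords
G21
G90
G0 X35.9653 Y208.7021
M3 S146
G1 X69.9773 Y208.7021 F4504
G1 X69.9773 Y71.1545
G1 X35.9653 Y71.1545
G1 X35.9653 Y208.7021
G0 X36.3368 Y277.2351
M3 S838
G1 X73.3250 Y277.2351 F1178
G1 X73.3250 Y143.7657
G1 X36.3368 Y143.7657
G1 X36.3368 Y277.2351
M5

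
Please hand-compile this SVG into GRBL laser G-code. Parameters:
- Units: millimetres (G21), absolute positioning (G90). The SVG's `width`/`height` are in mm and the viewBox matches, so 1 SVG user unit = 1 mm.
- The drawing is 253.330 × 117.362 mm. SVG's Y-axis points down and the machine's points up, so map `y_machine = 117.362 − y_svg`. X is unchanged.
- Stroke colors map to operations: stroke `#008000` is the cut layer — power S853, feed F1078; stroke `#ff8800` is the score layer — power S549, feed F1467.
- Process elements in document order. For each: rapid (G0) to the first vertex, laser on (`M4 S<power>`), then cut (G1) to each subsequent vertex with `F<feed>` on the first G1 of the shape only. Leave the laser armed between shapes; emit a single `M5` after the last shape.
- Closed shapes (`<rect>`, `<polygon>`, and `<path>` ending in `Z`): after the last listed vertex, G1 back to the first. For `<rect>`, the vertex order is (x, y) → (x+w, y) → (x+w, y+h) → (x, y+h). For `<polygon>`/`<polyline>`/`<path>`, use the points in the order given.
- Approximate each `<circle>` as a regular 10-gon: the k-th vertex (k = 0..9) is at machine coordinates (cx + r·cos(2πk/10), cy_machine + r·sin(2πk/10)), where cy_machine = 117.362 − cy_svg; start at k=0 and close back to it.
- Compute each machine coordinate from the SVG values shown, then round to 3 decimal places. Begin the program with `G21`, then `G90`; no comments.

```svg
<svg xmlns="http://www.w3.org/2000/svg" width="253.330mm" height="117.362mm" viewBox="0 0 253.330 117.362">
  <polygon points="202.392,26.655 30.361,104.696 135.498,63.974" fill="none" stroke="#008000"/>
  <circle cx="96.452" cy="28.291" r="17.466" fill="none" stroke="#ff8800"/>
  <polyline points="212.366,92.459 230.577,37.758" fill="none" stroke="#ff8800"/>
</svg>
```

G21
G90
G0 X202.392 Y90.707
M4 S853
G1 X30.361 Y12.666 F1078
G1 X135.498 Y53.388
G1 X202.392 Y90.707
G0 X113.918 Y89.071
M4 S549
G1 X110.582 Y99.337 F1467
G1 X101.849 Y105.682
G1 X91.055 Y105.682
G1 X82.322 Y99.337
G1 X78.986 Y89.071
G1 X82.322 Y78.805
G1 X91.055 Y72.460
G1 X101.849 Y72.460
G1 X110.582 Y78.805
G1 X113.918 Y89.071
G0 X212.366 Y24.903
M4 S549
G1 X230.577 Y79.604 F1467
M5

Since the viewBox matches the mm dimensions, user units are millimetres directly. The only transform is the Y-flip y_m = 117.362 − y_svg.

Shape 1 is a closed polygon drawn with `<polygon>`. Its stroke #008000 means cut at S853, F1078. After flipping Y the toolpath is (202.392,90.707) → (30.361,12.666) → (135.498,53.388) → (202.392,90.707), returning to the start.

Shape 2 is a circle drawn with `<circle>`. Its stroke #ff8800 means score at S549, F1467. After flipping Y the toolpath is (113.918,89.071) → (110.582,99.337) → (101.849,105.682) → (91.055,105.682) → (82.322,99.337) → (78.986,89.071) → (82.322,78.805) → (91.055,72.460) → (101.849,72.460) → (110.582,78.805) → (113.918,89.071), returning to the start.

Shape 3 is a line segment drawn with `<polyline>`. Its stroke #ff8800 means score at S549, F1467. After flipping Y the toolpath is (212.366,24.903) → (230.577,79.604).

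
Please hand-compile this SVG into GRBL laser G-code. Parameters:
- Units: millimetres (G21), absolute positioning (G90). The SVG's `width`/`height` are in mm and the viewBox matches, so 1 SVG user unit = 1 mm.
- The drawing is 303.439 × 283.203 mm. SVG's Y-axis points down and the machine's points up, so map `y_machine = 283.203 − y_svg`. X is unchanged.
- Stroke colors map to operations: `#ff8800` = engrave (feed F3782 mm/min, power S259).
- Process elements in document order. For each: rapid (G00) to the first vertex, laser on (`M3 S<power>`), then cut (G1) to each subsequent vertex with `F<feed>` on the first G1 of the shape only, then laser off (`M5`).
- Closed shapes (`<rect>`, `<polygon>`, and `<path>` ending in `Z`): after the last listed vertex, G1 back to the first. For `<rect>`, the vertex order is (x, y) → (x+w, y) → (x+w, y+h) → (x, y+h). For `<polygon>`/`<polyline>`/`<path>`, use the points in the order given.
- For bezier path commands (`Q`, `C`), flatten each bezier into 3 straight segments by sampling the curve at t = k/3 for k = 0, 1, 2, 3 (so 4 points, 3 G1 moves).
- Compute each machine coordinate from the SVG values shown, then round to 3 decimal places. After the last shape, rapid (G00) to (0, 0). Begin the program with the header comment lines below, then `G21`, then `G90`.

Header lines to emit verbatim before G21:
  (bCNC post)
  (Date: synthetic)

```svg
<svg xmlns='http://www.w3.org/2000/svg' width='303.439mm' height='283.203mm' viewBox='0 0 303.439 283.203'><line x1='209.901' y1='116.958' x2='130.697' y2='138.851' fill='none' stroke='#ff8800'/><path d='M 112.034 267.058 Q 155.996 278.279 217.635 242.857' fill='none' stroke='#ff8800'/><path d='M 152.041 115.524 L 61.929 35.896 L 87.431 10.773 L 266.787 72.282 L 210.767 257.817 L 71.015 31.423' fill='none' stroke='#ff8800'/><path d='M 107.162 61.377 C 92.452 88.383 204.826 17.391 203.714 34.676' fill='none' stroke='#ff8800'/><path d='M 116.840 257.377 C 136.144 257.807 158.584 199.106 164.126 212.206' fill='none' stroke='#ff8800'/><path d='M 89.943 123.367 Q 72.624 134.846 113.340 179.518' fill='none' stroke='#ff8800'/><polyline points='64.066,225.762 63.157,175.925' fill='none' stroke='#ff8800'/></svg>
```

(bCNC post)
(Date: synthetic)
G21
G90
G00 X209.901 Y166.245
M3 S259
G1 X130.697 Y144.352 F3782
M5
G00 X112.034 Y16.145
M3 S259
G1 X143.306 Y13.847 F3782
G1 X178.506 Y21.914
G1 X217.635 Y40.346
M5
G00 X152.041 Y167.679
M3 S259
G1 X61.929 Y247.307 F3782
G1 X87.431 Y272.430
G1 X266.787 Y210.921
G1 X210.767 Y25.386
G1 X71.015 Y251.780
M5
G00 X107.162 Y221.826
M3 S259
G1 X125.903 Y220.587 F3782
G1 X175.907 Y243.285
G1 X203.714 Y248.527
M5
G00 X116.840 Y25.826
M3 S259
G1 X136.447 Y40.257 F3782
G1 X153.693 Y65.013
G1 X164.126 Y70.997
M5
G00 X89.943 Y159.836
M3 S259
G1 X84.845 Y148.495 F3782
G1 X92.644 Y129.778
G1 X113.340 Y103.685
M5
G00 X64.066 Y57.441
M3 S259
G1 X63.157 Y107.278 F3782
M5
G00 X0.000 Y0.000

Since the viewBox matches the mm dimensions, user units are millimetres directly. The only transform is the Y-flip y_m = 283.203 − y_svg.

Shape 1 is a line segment drawn with `<line>`. Its stroke #ff8800 means engrave at S259, F3782. After flipping Y the toolpath is (209.901,166.245) → (130.697,144.352).

Shape 2 is a quadratic bezier drawn with `<path>`. Its stroke #ff8800 means engrave at S259, F3782. After flipping Y the toolpath is (112.034,16.145) → (143.306,13.847) → (178.506,21.914) → (217.635,40.346).

Shape 3 is a open polyline drawn with `<path>`. Its stroke #ff8800 means engrave at S259, F3782. After flipping Y the toolpath is (152.041,167.679) → (61.929,247.307) → (87.431,272.430) → (266.787,210.921) → (210.767,25.386) → (71.015,251.780).

Shape 4 is a cubic bezier drawn with `<path>`. Its stroke #ff8800 means engrave at S259, F3782. After flipping Y the toolpath is (107.162,221.826) → (125.903,220.587) → (175.907,243.285) → (203.714,248.527).

Shape 5 is a cubic bezier drawn with `<path>`. Its stroke #ff8800 means engrave at S259, F3782. After flipping Y the toolpath is (116.840,25.826) → (136.447,40.257) → (153.693,65.013) → (164.126,70.997).

Shape 6 is a quadratic bezier drawn with `<path>`. Its stroke #ff8800 means engrave at S259, F3782. After flipping Y the toolpath is (89.943,159.836) → (84.845,148.495) → (92.644,129.778) → (113.340,103.685).

Shape 7 is a line segment drawn with `<polyline>`. Its stroke #ff8800 means engrave at S259, F3782. After flipping Y the toolpath is (64.066,57.441) → (63.157,107.278).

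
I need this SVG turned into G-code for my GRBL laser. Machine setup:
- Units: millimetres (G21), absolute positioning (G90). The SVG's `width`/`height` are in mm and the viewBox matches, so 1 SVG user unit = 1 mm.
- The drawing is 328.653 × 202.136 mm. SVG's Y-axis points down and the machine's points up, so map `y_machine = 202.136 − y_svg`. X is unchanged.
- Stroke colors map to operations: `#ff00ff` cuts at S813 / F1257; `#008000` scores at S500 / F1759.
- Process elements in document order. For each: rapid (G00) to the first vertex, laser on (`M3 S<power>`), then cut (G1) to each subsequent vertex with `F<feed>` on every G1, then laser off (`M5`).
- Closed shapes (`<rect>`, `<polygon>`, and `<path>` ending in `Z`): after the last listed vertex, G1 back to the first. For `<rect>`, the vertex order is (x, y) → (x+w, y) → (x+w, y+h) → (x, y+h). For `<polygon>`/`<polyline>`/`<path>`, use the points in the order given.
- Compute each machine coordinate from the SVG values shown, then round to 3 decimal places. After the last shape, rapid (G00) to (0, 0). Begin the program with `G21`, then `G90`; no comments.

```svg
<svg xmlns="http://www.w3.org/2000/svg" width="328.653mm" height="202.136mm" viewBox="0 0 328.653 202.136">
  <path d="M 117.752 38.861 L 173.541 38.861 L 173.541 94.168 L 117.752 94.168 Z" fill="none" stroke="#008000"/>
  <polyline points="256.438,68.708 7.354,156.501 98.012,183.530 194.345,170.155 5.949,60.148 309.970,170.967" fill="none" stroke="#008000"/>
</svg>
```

1 u = 1 mm; y_m = 202.136 − y.

[1] `<path>` rectangle, #008000→score S500 F1759: (117.752,163.275) → (173.541,163.275) → (173.541,107.968) → (117.752,107.968) → (117.752,163.275) (closed)

[2] `<polyline>` open polyline, #008000→score S500 F1759: (256.438,133.428) → (7.354,45.635) → (98.012,18.606) → (194.345,31.981) → (5.949,141.988) → (309.970,31.169)

G21
G90
G00 X117.752 Y163.275
M3 S500
G1 X173.541 Y163.275 F1759
G1 X173.541 Y107.968 F1759
G1 X117.752 Y107.968 F1759
G1 X117.752 Y163.275 F1759
M5
G00 X256.438 Y133.428
M3 S500
G1 X7.354 Y45.635 F1759
G1 X98.012 Y18.606 F1759
G1 X194.345 Y31.981 F1759
G1 X5.949 Y141.988 F1759
G1 X309.970 Y31.169 F1759
M5
G00 X0.000 Y0.000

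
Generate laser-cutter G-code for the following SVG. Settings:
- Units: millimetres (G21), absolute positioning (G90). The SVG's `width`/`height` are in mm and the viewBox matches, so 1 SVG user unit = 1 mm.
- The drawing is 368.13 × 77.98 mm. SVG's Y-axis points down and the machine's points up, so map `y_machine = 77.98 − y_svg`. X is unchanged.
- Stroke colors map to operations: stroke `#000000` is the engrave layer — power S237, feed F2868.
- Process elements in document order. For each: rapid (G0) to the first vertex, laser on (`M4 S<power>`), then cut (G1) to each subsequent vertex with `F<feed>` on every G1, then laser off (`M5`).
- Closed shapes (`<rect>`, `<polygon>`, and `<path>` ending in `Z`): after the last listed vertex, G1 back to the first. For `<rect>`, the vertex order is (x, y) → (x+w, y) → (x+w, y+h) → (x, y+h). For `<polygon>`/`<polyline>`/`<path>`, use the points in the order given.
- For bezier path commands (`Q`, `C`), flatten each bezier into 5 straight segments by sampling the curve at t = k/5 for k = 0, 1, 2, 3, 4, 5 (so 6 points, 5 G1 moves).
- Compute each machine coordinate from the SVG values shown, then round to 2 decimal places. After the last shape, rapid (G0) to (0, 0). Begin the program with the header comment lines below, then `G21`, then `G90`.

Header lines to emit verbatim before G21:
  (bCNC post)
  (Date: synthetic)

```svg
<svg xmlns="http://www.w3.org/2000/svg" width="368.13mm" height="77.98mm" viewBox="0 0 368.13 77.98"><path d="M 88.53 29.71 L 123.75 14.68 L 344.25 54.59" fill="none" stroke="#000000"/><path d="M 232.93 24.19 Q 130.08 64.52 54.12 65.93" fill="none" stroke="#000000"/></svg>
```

viewBox `0 0 368.13 77.98` with mm width/height → 1 unit = 1 mm. Flip: y_m = 77.98 − y_svg.

**Shape 1** — `<path>` open polyline, stroke `#000000` → engrave (S237, F2868). Machine vertices: (88.53,48.27) → (123.75,63.30) → (344.25,23.39). Open path.

**Shape 2** — `<path>` quadratic bezier, stroke `#000000` → engrave (S237, F2868). Control points (SVG): P0=(232.93,24.19), P1=(130.08,64.52), P2=(54.12,65.93); sampled at t=k/5. Machine vertices: (232.93,53.79) → (192.87,39.21) → (154.95,27.75) → (119.19,19.41) → (85.58,14.17) → (54.12,12.05). Open path.

(bCNC post)
(Date: synthetic)
G21
G90
G0 X88.53 Y48.27
M4 S237
G1 X123.75 Y63.30 F2868
G1 X344.25 Y23.39 F2868
M5
G0 X232.93 Y53.79
M4 S237
G1 X192.87 Y39.21 F2868
G1 X154.95 Y27.75 F2868
G1 X119.19 Y19.41 F2868
G1 X85.58 Y14.17 F2868
G1 X54.12 Y12.05 F2868
M5
G0 X0.00 Y0.00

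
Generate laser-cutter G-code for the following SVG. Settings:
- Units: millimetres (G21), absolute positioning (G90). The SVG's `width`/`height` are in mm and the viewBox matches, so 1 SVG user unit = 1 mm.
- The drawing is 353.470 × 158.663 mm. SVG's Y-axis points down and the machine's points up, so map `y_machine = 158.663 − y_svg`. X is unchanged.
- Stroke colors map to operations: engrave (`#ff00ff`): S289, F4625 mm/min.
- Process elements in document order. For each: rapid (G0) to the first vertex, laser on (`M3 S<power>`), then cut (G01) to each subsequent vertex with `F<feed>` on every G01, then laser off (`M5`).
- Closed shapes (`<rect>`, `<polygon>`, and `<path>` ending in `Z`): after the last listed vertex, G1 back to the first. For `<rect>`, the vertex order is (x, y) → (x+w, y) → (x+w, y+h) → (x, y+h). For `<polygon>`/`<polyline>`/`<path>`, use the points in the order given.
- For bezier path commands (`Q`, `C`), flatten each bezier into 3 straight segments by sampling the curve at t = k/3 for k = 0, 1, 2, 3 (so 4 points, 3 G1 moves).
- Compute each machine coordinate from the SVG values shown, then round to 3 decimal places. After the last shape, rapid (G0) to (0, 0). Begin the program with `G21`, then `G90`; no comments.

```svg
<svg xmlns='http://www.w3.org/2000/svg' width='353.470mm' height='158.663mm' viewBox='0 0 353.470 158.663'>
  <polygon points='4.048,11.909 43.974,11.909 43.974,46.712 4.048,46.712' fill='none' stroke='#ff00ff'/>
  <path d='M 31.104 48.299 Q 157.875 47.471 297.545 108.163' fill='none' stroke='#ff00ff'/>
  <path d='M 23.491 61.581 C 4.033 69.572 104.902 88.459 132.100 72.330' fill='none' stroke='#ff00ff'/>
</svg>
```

G21
G90
G0 X4.048 Y146.754
M3 S289
G01 X43.974 Y146.754 F4625
G01 X43.974 Y111.951 F4625
G01 X4.048 Y111.951 F4625
G01 X4.048 Y146.754 F4625
M5
G0 X31.104 Y110.364
M3 S289
G01 X117.051 Y104.080 F4625
G01 X205.865 Y84.126 F4625
G01 X297.545 Y50.500 F4625
M5
G0 X23.491 Y97.082
M3 S289
G01 X36.957 Y87.159 F4625
G01 X87.530 Y80.176 F4625
G01 X132.100 Y86.333 F4625
M5
G0 X0.000 Y0.000

Since the viewBox matches the mm dimensions, user units are millimetres directly. The only transform is the Y-flip y_m = 158.663 − y_svg.

Shape 1 is a rectangle drawn with `<polygon>`. Its stroke #ff00ff means engrave at S289, F4625. After flipping Y the toolpath is (4.048,146.754) → (43.974,146.754) → (43.974,111.951) → (4.048,111.951) → (4.048,146.754), returning to the start.

Shape 2 is a quadratic bezier drawn with `<path>`. Its stroke #ff00ff means engrave at S289, F4625. After flipping Y the toolpath is (31.104,110.364) → (117.051,104.080) → (205.865,84.126) → (297.545,50.500).

Shape 3 is a cubic bezier drawn with `<path>`. Its stroke #ff00ff means engrave at S289, F4625. After flipping Y the toolpath is (23.491,97.082) → (36.957,87.159) → (87.530,80.176) → (132.100,86.333).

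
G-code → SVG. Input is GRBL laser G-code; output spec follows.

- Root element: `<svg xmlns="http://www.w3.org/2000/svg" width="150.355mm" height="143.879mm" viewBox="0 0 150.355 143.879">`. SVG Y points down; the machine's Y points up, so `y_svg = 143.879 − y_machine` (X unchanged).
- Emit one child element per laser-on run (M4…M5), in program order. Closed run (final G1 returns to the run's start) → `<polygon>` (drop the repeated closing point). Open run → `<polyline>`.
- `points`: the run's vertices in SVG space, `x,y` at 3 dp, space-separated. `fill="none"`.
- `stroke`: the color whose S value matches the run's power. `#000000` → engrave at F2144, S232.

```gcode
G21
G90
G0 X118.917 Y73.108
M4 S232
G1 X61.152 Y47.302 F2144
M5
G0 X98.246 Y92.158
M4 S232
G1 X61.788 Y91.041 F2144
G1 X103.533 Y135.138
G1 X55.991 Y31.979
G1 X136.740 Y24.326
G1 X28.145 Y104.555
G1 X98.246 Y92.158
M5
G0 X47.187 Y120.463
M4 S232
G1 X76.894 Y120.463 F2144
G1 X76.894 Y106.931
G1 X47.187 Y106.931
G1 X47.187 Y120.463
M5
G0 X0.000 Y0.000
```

<svg xmlns="http://www.w3.org/2000/svg" width="150.355mm" height="143.879mm" viewBox="0 0 150.355 143.879">
  <polyline points="118.917,70.771 61.152,96.577" fill="none" stroke="#000000"/>
  <polygon points="98.246,51.721 61.788,52.838 103.533,8.741 55.991,111.900 136.740,119.553 28.145,39.324" fill="none" stroke="#000000"/>
  <polygon points="47.187,23.416 76.894,23.416 76.894,36.948 47.187,36.948" fill="none" stroke="#000000"/>
</svg>

Machine Y-up, SVG Y-down with viewBox height 143.879, so y_svg = 143.879 − y_machine; X carries over. Every run uses S232, so all elements get stroke `#000000` (engrave).

Run 1: The run is open, so emit a `<polyline>` with points (Y-flipped): 118.917,70.771 61.152,96.577.

Run 2: The run returns to its start, so emit a `<polygon>` with points (Y-flipped): 98.246,51.721 61.788,52.838 103.533,8.741 55.991,111.900 136.740,119.553 28.145,39.324.

Run 3: The run returns to its start, so emit a `<polygon>` with points (Y-flipped): 47.187,23.416 76.894,23.416 76.894,36.948 47.187,36.948.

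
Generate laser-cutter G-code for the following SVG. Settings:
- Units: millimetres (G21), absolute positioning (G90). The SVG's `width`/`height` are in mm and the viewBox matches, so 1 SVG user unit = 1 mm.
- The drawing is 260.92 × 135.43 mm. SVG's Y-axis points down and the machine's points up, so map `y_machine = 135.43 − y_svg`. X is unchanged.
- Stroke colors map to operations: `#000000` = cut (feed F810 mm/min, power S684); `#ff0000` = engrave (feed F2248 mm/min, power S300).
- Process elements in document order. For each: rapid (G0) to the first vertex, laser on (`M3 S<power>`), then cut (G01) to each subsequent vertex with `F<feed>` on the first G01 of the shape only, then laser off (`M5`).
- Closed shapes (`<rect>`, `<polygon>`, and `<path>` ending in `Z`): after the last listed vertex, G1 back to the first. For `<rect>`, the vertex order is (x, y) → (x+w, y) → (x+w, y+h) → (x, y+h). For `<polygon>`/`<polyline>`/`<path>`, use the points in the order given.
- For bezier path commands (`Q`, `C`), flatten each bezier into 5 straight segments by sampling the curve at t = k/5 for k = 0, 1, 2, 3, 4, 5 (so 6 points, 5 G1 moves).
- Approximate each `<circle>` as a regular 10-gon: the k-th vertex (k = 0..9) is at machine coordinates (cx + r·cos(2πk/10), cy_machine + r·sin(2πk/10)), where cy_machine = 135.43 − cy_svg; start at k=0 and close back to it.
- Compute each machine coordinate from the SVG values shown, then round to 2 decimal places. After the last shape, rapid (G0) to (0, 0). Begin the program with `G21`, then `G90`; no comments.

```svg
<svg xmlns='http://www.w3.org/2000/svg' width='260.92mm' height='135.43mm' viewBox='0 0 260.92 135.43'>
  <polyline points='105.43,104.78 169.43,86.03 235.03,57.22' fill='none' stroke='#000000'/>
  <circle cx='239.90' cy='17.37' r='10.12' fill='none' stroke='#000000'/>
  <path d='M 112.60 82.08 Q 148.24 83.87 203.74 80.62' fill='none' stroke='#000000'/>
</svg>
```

viewBox `0 0 260.92 135.43` with mm width/height → 1 unit = 1 mm. Flip: y_m = 135.43 − y_svg.

**Shape 1** — `<polyline>` open polyline, stroke `#000000` → cut (S684, F810). Machine vertices: (105.43,30.65) → (169.43,49.40) → (235.03,78.21). Open path.

**Shape 2** — `<circle>` circle, stroke `#000000` → cut (S684, F810). Machine vertices: (250.02,118.06) → (248.09,124.01) → (243.03,127.68) → (236.77,127.68) → (231.71,124.01) → (229.78,118.06) → (231.71,112.11) → (236.77,108.44) → (243.03,108.44) → (248.09,112.11) → (250.02,118.06). Closed: final G1 returns to the first vertex.

**Shape 3** — `<path>` quadratic bezier, stroke `#000000` → cut (S684, F810). Control points (SVG): P0=(112.60,82.08), P1=(148.24,83.87), P2=(203.74,80.62); sampled at t=k/5. Machine vertices: (112.60,53.35) → (127.65,52.84) → (144.29,52.72) → (162.52,53.02) → (182.33,53.71) → (203.74,54.81). Open path.

G21
G90
G0 X105.43 Y30.65
M3 S684
G01 X169.43 Y49.40 F810
G01 X235.03 Y78.21
M5
G0 X250.02 Y118.06
M3 S684
G01 X248.09 Y124.01 F810
G01 X243.03 Y127.68
G01 X236.77 Y127.68
G01 X231.71 Y124.01
G01 X229.78 Y118.06
G01 X231.71 Y112.11
G01 X236.77 Y108.44
G01 X243.03 Y108.44
G01 X248.09 Y112.11
G01 X250.02 Y118.06
M5
G0 X112.60 Y53.35
M3 S684
G01 X127.65 Y52.84 F810
G01 X144.29 Y52.72
G01 X162.52 Y53.02
G01 X182.33 Y53.71
G01 X203.74 Y54.81
M5
G0 X0.00 Y0.00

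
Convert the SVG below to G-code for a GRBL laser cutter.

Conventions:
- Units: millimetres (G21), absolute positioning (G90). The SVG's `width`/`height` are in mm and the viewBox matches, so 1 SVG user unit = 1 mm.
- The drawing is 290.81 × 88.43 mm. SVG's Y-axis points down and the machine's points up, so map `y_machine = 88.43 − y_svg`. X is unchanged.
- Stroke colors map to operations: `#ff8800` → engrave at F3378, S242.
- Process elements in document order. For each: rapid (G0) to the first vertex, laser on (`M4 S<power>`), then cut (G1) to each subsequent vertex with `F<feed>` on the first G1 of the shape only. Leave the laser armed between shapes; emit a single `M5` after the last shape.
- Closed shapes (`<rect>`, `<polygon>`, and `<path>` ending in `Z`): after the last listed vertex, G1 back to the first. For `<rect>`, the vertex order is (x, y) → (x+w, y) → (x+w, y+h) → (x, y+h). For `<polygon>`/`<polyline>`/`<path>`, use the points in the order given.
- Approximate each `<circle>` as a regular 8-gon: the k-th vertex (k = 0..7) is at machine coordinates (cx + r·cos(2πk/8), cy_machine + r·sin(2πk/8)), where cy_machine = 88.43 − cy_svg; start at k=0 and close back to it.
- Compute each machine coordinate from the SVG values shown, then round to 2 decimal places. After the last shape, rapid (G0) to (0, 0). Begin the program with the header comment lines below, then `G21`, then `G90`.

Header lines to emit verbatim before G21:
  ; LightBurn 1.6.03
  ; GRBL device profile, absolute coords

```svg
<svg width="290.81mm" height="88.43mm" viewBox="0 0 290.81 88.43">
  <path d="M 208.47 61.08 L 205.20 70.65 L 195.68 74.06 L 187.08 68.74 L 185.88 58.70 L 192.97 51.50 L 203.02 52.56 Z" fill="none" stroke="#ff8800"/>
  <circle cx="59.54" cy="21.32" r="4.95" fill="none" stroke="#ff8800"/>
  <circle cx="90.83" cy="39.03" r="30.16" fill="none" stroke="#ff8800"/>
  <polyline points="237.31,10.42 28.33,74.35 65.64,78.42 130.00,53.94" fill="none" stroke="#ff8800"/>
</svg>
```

; LightBurn 1.6.03
; GRBL device profile, absolute coords
G21
G90
G0 X208.47 Y27.35
M4 S242
G1 X205.20 Y17.78 F3378
G1 X195.68 Y14.37
G1 X187.08 Y19.69
G1 X185.88 Y29.73
G1 X192.97 Y36.93
G1 X203.02 Y35.87
G1 X208.47 Y27.35
G0 X64.49 Y67.11
M4 S242
G1 X63.04 Y70.61 F3378
G1 X59.54 Y72.06
G1 X56.04 Y70.61
G1 X54.59 Y67.11
G1 X56.04 Y63.61
G1 X59.54 Y62.16
G1 X63.04 Y63.61
G1 X64.49 Y67.11
G0 X120.99 Y49.40
M4 S242
G1 X112.16 Y70.73 F3378
G1 X90.83 Y79.56
G1 X69.50 Y70.73
G1 X60.67 Y49.40
G1 X69.50 Y28.07
G1 X90.83 Y19.24
G1 X112.16 Y28.07
G1 X120.99 Y49.40
G0 X237.31 Y78.01
M4 S242
G1 X28.33 Y14.08 F3378
G1 X65.64 Y10.01
G1 X130.00 Y34.49
M5
G0 X0.00 Y0.00

1 u = 1 mm; y_m = 88.43 − y.

[1] `<path>` regular polygon, #ff8800→engrave S242 F3378: (208.47,27.35) → (205.20,17.78) → (195.68,14.37) → (187.08,19.69) → (185.88,29.73) → (192.97,36.93) → (203.02,35.87) → (208.47,27.35) (closed)

[2] `<circle>` circle, #ff8800→engrave S242 F3378: (64.49,67.11) → (63.04,70.61) → (59.54,72.06) → (56.04,70.61) → (54.59,67.11) → (56.04,63.61) → (59.54,62.16) → (63.04,63.61) → (64.49,67.11) (closed)

[3] `<circle>` circle, #ff8800→engrave S242 F3378: (120.99,49.40) → (112.16,70.73) → (90.83,79.56) → (69.50,70.73) → (60.67,49.40) → (69.50,28.07) → (90.83,19.24) → (112.16,28.07) → (120.99,49.40) (closed)

[4] `<polyline>` open polyline, #ff8800→engrave S242 F3378: (237.31,78.01) → (28.33,14.08) → (65.64,10.01) → (130.00,34.49)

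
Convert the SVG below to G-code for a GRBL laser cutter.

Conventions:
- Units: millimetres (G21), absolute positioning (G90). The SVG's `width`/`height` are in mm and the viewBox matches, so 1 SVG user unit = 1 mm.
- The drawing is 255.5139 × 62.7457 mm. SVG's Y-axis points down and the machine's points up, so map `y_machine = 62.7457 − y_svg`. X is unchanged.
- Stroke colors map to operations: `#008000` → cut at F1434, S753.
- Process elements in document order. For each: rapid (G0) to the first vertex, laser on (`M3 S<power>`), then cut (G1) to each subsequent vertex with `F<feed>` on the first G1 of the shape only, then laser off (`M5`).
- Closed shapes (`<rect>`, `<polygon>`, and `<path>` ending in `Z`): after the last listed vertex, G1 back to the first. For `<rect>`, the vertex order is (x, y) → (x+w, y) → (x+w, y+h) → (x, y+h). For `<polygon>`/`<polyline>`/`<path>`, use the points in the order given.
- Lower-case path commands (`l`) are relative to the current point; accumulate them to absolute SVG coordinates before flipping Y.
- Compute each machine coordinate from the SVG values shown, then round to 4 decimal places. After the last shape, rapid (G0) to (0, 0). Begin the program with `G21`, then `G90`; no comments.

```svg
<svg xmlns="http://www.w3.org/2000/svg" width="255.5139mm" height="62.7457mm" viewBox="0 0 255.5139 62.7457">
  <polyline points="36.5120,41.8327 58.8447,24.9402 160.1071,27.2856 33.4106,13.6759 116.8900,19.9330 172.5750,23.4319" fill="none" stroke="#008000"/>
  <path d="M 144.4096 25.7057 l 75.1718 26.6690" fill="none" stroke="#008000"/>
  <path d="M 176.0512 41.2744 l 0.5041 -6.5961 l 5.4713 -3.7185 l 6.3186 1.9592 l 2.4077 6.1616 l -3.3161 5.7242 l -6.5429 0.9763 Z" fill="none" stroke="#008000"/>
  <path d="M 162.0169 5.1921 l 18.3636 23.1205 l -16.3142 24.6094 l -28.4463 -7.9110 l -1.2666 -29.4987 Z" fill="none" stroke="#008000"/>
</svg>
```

G21
G90
G0 X36.5120 Y20.9130
M3 S753
G1 X58.8447 Y37.8055 F1434
G1 X160.1071 Y35.4601
G1 X33.4106 Y49.0698
G1 X116.8900 Y42.8127
G1 X172.5750 Y39.3138
M5
G0 X144.4096 Y37.0400
M3 S753
G1 X219.5814 Y10.3710 F1434
M5
G0 X176.0512 Y21.4713
M3 S753
G1 X176.5553 Y28.0674 F1434
G1 X182.0266 Y31.7859
G1 X188.3452 Y29.8267
G1 X190.7529 Y23.6651
G1 X187.4368 Y17.9409
G1 X180.8939 Y16.9646
G1 X176.0512 Y21.4713
M5
G0 X162.0169 Y57.5536
M3 S753
G1 X180.3805 Y34.4331 F1434
G1 X164.0663 Y9.8237
G1 X135.6200 Y17.7347
G1 X134.3534 Y47.2334
G1 X162.0169 Y57.5536
M5
G0 X0.0000 Y0.0000

1 u = 1 mm; y_m = 62.7457 − y.

[1] `<polyline>` open polyline, #008000→cut S753 F1434: (36.5120,20.9130) → (58.8447,37.8055) → (160.1071,35.4601) → (33.4106,49.0698) → (116.8900,42.8127) → (172.5750,39.3138)

[2] `<path>` line segment, #008000→cut S753 F1434: (144.4096,37.0400) → (219.5814,10.3710)

[3] `<path>` regular polygon, #008000→cut S753 F1434: (176.0512,21.4713) → (176.5553,28.0674) → (182.0266,31.7859) → (188.3452,29.8267) → (190.7529,23.6651) → (187.4368,17.9409) → (180.8939,16.9646) → (176.0512,21.4713) (closed)

[4] `<path>` regular polygon, #008000→cut S753 F1434: (162.0169,57.5536) → (180.3805,34.4331) → (164.0663,9.8237) → (135.6200,17.7347) → (134.3534,47.2334) → (162.0169,57.5536) (closed)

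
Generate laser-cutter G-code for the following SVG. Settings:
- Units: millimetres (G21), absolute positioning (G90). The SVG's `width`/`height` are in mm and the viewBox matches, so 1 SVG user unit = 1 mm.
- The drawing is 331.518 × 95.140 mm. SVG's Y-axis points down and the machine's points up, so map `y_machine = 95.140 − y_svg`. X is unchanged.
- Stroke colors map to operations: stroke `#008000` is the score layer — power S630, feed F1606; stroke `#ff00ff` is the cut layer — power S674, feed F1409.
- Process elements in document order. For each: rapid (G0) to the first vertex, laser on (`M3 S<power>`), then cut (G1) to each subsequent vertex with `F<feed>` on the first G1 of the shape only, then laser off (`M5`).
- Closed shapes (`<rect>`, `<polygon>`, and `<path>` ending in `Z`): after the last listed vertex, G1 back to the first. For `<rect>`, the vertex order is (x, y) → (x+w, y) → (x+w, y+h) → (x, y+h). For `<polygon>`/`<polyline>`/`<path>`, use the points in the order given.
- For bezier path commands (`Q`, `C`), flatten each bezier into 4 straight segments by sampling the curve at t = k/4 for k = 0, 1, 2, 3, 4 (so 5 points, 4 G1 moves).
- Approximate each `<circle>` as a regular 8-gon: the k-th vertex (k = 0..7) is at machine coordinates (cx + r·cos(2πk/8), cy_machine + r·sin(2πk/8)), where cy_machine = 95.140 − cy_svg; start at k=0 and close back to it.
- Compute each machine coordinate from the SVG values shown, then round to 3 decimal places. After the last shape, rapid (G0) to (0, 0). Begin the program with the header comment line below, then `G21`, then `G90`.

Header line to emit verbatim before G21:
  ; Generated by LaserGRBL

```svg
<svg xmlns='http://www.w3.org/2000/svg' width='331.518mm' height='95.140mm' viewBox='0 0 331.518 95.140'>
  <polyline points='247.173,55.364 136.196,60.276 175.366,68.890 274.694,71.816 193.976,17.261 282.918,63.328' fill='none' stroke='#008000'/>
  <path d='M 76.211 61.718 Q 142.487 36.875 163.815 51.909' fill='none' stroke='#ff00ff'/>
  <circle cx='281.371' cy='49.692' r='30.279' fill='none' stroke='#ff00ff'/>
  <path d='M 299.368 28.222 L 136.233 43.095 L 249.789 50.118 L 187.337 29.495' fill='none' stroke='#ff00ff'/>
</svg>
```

1 u = 1 mm; y_m = 95.140 − y.

[1] `<polyline>` open polyline, #008000→score S630 F1606: (247.173,39.776) → (136.196,34.864) → (175.366,26.250) → (274.694,23.324) → (193.976,77.879) → (282.918,31.812)

[2] `<path>` quadratic bezier, #ff00ff→cut S674 F1409: (76.211,33.422) → (106.540,43.351) → (131.250,48.296) → (150.342,48.256) → (163.815,43.231)

[3] `<circle>` circle, #ff00ff→cut S674 F1409: (311.650,45.448) → (302.781,66.858) → (281.371,75.727) → (259.961,66.858) → (251.092,45.448) → (259.961,24.038) → (281.371,15.169) → (302.781,24.038) → (311.650,45.448) (closed)

[4] `<path>` open polyline, #ff00ff→cut S674 F1409: (299.368,66.918) → (136.233,52.045) → (249.789,45.022) → (187.337,65.645)

; Generated by LaserGRBL
G21
G90
G0 X247.173 Y39.776
M3 S630
G1 X136.196 Y34.864 F1606
G1 X175.366 Y26.250
G1 X274.694 Y23.324
G1 X193.976 Y77.879
G1 X282.918 Y31.812
M5
G0 X76.211 Y33.422
M3 S674
G1 X106.540 Y43.351 F1409
G1 X131.250 Y48.296
G1 X150.342 Y48.256
G1 X163.815 Y43.231
M5
G0 X311.650 Y45.448
M3 S674
G1 X302.781 Y66.858 F1409
G1 X281.371 Y75.727
G1 X259.961 Y66.858
G1 X251.092 Y45.448
G1 X259.961 Y24.038
G1 X281.371 Y15.169
G1 X302.781 Y24.038
G1 X311.650 Y45.448
M5
G0 X299.368 Y66.918
M3 S674
G1 X136.233 Y52.045 F1409
G1 X249.789 Y45.022
G1 X187.337 Y65.645
M5
G0 X0.000 Y0.000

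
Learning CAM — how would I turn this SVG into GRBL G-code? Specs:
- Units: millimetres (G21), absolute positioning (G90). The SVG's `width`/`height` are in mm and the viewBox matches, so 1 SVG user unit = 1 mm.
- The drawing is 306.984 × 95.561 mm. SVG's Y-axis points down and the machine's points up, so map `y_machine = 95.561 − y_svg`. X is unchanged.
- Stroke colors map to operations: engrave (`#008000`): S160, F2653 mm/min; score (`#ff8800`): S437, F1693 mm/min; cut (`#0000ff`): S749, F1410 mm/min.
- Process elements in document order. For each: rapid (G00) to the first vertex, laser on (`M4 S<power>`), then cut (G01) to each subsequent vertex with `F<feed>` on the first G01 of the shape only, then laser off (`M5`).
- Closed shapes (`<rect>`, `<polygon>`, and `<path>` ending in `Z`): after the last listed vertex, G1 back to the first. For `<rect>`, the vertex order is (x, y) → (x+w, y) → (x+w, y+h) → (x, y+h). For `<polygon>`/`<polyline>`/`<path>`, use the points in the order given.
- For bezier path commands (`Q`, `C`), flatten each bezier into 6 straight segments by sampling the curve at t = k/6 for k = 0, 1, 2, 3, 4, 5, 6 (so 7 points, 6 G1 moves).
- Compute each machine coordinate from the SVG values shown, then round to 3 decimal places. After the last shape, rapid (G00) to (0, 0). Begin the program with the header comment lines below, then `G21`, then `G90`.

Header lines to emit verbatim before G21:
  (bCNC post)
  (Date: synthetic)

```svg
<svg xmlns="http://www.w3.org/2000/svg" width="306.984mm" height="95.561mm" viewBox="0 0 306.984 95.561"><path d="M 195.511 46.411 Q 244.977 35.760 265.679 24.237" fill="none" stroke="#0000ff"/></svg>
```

(bCNC post)
(Date: synthetic)
G21
G90
G00 X195.511 Y49.150
M4 S749
G01 X211.201 Y52.725 F1410
G01 X225.292 Y56.348
G01 X237.786 Y60.019
G01 X248.682 Y63.739
G01 X257.979 Y67.507
G01 X265.679 Y71.324
M5
G00 X0.000 Y0.000

viewBox `0 0 306.984 95.561` with mm width/height → 1 unit = 1 mm. Flip: y_m = 95.561 − y_svg.

**Shape 1** — `<path>` quadratic bezier, stroke `#0000ff` → cut (S749, F1410). Control points (SVG): P0=(195.511,46.411), P1=(244.977,35.760), P2=(265.679,24.237); sampled at t=k/6. Machine vertices: (195.511,49.150) → (211.201,52.725) → (225.292,56.348) → (237.786,60.019) → (248.682,63.739) → (257.979,67.507) → (265.679,71.324). Open path.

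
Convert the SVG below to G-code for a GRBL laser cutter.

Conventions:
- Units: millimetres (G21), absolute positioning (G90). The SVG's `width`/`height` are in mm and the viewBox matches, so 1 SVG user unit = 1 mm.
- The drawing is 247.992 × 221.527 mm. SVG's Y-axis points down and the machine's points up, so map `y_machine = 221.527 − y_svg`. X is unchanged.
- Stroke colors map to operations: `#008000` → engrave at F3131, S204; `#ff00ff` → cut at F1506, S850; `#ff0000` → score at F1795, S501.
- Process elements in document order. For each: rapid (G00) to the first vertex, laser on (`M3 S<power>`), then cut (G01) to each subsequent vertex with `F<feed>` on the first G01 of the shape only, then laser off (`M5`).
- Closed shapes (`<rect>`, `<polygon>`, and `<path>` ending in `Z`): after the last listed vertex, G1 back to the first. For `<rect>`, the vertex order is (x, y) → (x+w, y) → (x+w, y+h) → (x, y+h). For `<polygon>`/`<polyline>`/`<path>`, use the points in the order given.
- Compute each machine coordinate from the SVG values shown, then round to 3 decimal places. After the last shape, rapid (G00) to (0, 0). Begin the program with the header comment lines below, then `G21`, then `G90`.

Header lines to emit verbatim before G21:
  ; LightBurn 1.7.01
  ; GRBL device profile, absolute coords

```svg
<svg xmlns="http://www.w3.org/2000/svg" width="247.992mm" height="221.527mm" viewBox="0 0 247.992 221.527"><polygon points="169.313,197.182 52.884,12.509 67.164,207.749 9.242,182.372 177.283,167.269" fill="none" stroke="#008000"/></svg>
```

; LightBurn 1.7.01
; GRBL device profile, absolute coords
G21
G90
G00 X169.313 Y24.345
M3 S204
G01 X52.884 Y209.018 F3131
G01 X67.164 Y13.778
G01 X9.242 Y39.155
G01 X177.283 Y54.258
G01 X169.313 Y24.345
M5
G00 X0.000 Y0.000

Since the viewBox matches the mm dimensions, user units are millimetres directly. The only transform is the Y-flip y_m = 221.527 − y_svg.

Shape 1 is a closed polygon drawn with `<polygon>`. Its stroke #008000 means engrave at S204, F3131. After flipping Y the toolpath is (169.313,24.345) → (52.884,209.018) → (67.164,13.778) → (9.242,39.155) → (177.283,54.258) → (169.313,24.345), returning to the start.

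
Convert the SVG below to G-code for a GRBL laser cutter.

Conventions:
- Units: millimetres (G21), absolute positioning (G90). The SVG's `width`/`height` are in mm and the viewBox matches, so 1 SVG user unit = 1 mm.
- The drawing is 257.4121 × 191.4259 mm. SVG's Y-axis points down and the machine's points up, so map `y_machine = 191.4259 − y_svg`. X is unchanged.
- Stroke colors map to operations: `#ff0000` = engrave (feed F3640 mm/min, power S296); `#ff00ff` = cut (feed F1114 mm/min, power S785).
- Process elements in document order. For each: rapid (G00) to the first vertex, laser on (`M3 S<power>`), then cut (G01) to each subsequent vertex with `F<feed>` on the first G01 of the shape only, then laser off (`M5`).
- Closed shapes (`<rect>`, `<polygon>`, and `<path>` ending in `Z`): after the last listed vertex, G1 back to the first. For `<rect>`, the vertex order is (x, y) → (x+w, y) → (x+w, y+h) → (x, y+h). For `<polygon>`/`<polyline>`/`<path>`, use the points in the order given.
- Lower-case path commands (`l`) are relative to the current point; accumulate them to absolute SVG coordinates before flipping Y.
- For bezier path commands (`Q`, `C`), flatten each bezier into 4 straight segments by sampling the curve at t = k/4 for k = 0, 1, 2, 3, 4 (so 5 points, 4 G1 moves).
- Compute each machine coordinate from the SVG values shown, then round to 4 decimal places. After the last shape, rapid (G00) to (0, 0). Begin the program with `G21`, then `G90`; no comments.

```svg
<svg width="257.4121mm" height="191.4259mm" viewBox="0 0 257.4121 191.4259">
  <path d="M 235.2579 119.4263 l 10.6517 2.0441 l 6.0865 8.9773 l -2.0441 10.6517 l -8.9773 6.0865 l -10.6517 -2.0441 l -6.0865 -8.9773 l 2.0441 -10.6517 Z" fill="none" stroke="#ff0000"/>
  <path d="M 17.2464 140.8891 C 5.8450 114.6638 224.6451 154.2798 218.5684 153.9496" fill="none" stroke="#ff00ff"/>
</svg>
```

G21
G90
G00 X235.2579 Y71.9996
M3 S296
G01 X245.9096 Y69.9555 F3640
G01 X251.9961 Y60.9782
G01 X249.9520 Y50.3265
G01 X240.9747 Y44.2400
G01 X230.3230 Y46.2841
G01 X224.2365 Y55.2614
G01 X226.2806 Y65.9131
G01 X235.2579 Y71.9996
M5
G00 X17.2464 Y50.5368
M3 S785
G01 X44.7475 Y59.5135 F1114
G01 X115.9106 Y53.7172
G01 X188.0721 Y43.0656
G01 X218.5684 Y37.4763
M5
G00 X0.0000 Y0.0000

viewBox `0 0 257.4121 191.4259` with mm width/height → 1 unit = 1 mm. Flip: y_m = 191.4259 − y_svg.

**Shape 1** — `<path>` regular polygon, stroke `#ff0000` → engrave (S296, F3640). Machine vertices: (235.2579,71.9996) → (245.9096,69.9555) → (251.9961,60.9782) → (249.9520,50.3265) → (240.9747,44.2400) → (230.3230,46.2841) → (224.2365,55.2614) → (226.2806,65.9131) → (235.2579,71.9996). Closed: final G1 returns to the first vertex.

**Shape 2** — `<path>` cubic bezier, stroke `#ff00ff` → cut (S785, F1114). Control points (SVG): P0=(17.2464,140.8891), P1=(5.8450,114.6638), P2=(224.6451,154.2798), P3=(218.5684,153.9496); sampled at t=k/4. Machine vertices: (17.2464,50.5368) → (44.7475,59.5135) → (115.9106,53.7172) → (188.0721,43.0656) → (218.5684,37.4763). Open path.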